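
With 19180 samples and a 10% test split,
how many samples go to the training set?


Test set = 19180 * 10% = 1918. Training set = 19180 - 1918 = 17262.

17262


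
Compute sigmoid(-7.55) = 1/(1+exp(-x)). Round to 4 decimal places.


sigma(-7.55) = 1/(1+e^(7.55)) = 1/(1+1900.742731) = 1/1901.742731 = 0.0005.

0.0005


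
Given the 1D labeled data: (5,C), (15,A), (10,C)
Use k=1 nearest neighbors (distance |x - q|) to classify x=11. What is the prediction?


Distances: |5-11|=6, |15-11|=4, |10-11|=1. 1 nearest: (10,C). Counts: {'C': 1}. Majority class: C.

C


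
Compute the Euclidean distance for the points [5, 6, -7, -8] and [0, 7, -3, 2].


d = sqrt(sum of squared differences). (5-0)^2=25, (6-7)^2=1, (-7--3)^2=16, (-8-2)^2=100. Sum = 142.

sqrt(142)


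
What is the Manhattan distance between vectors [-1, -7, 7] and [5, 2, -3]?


d = sum of absolute differences: |-1-5|=6 + |-7-2|=9 + |7--3|=10 = 25.

25


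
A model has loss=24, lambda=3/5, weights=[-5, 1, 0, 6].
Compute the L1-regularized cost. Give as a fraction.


L1 norm = sum(|w|) = 12. J = 24 + 3/5 * 12 = 156/5.

156/5


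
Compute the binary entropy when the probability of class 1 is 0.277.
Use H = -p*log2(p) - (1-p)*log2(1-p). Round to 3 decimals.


H = -0.277*log2(0.277) - 0.723*log2(0.723) = 0.851.

0.851


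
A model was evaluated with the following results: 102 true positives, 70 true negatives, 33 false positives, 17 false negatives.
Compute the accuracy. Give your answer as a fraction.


Accuracy = (TP + TN) / (TP + TN + FP + FN) = (102 + 70) / 222 = 86/111.

86/111


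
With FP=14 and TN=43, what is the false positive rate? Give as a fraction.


FPR = FP / (FP + TN) = 14 / 57 = 14/57.

14/57


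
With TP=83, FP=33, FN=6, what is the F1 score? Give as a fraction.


Precision = 83/116 = 83/116. Recall = 83/89 = 83/89. F1 = 2*P*R/(P+R) = 166/205.

166/205


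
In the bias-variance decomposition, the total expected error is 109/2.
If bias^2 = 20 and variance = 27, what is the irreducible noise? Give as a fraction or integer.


Total error = bias^2 + variance + irreducible noise. So irreducible noise = 109/2 - 20 - 27 = 15/2.

15/2


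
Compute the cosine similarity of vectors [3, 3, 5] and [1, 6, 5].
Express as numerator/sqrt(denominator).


dot = 46. |a|^2 = 43, |b|^2 = 62. cos = 46/sqrt(2666).

46/sqrt(2666)


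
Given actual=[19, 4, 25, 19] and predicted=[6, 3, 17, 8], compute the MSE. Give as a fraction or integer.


MSE = (1/4) * ((19-6)^2=169 + (4-3)^2=1 + (25-17)^2=64 + (19-8)^2=121). Sum = 355. MSE = 355/4.

355/4


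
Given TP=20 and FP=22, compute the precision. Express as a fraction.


Precision = TP / (TP + FP) = 20 / 42 = 10/21.

10/21


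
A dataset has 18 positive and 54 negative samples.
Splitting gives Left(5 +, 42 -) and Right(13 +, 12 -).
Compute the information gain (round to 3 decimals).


H(parent) = 0.8113. H(left) = 0.4889, H(right) = 0.9988. Weighted = (47/72)*0.4889 + (25/72)*0.9988 = 0.6659. IG = 0.8113 - 0.6659 = 0.1454, which rounds to 0.145.

0.145


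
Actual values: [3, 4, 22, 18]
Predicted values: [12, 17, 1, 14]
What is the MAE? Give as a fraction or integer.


MAE = (1/4) * (|3-12|=9 + |4-17|=13 + |22-1|=21 + |18-14|=4). Sum = 47. MAE = 47/4.

47/4


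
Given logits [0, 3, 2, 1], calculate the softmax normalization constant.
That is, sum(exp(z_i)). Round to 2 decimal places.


Denom = e^0=1.0000 + e^3=20.0855 + e^2=7.3891 + e^1=2.7183. Sum = 31.1929, which rounds to 31.19.

31.19


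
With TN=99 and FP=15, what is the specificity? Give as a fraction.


Specificity = TN / (TN + FP) = 99 / 114 = 33/38.

33/38


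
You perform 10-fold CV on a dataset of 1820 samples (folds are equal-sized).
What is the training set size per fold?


Each validation fold has 1820/10 = 182 samples. Training set = 1820 - 182 = 1638.

1638


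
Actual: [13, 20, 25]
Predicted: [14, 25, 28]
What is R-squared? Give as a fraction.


Mean(y) = 58/3. SS_res = 35. SS_tot = 218/3. R^2 = 1 - 35/(218/3) = 113/218.

113/218


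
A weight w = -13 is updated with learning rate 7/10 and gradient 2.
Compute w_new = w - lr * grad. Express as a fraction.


w_new = -13 - 7/10 * 2 = -13 - 7/5 = -72/5.

-72/5


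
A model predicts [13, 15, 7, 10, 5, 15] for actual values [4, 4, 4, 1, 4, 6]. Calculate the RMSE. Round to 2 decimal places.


MSE = 62.3333. RMSE = sqrt(62.3333) = 7.90.

7.90


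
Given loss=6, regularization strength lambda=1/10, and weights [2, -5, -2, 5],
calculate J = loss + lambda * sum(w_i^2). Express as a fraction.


L2 sq norm = sum(w^2) = 58. J = 6 + 1/10 * 58 = 59/5.

59/5


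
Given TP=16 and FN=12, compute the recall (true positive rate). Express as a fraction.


Recall = TP / (TP + FN) = 16 / 28 = 4/7.

4/7


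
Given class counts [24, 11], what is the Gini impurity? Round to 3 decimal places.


Total = 35. Proportions: 24/35, 11/35. sum(p_i^2) = 0.5690. Gini = 1 - 0.5690 = 0.4310, which rounds to 0.431.

0.431


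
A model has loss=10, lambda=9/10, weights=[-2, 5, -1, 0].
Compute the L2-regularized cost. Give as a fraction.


L2 sq norm = sum(w^2) = 30. J = 10 + 9/10 * 30 = 37.

37


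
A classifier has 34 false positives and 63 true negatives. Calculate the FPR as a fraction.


FPR = FP / (FP + TN) = 34 / 97 = 34/97.

34/97


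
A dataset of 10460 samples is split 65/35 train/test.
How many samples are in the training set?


Test set = 10460 * 35% = 3661. Training set = 10460 - 3661 = 6799.

6799


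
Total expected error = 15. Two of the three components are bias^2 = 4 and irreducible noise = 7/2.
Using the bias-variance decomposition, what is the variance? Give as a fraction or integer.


Total error = bias^2 + variance + irreducible noise. So variance = 15 - 4 - 7/2 = 15/2.

15/2


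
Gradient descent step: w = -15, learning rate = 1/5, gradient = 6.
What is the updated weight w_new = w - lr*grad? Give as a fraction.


w_new = -15 - 1/5 * 6 = -15 - 6/5 = -81/5.

-81/5


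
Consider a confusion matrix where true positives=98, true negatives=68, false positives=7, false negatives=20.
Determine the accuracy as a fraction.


Accuracy = (TP + TN) / (TP + TN + FP + FN) = (98 + 68) / 193 = 166/193.

166/193


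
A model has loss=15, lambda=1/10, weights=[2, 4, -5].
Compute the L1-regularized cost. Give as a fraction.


L1 norm = sum(|w|) = 11. J = 15 + 1/10 * 11 = 161/10.

161/10


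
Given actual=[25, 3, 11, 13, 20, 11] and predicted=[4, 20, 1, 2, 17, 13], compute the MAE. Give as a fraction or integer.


MAE = (1/6) * (|25-4|=21 + |3-20|=17 + |11-1|=10 + |13-2|=11 + |20-17|=3 + |11-13|=2). Sum = 64. MAE = 32/3.

32/3


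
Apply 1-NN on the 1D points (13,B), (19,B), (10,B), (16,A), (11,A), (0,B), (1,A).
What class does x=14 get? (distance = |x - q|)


Distances: |13-14|=1, |19-14|=5, |10-14|=4, |16-14|=2, |11-14|=3, |0-14|=14, |1-14|=13. 1 nearest: (13,B). Counts: {'B': 1}. Majority class: B.

B


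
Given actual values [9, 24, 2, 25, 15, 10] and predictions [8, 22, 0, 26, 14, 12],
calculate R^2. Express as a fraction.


Mean(y) = 85/6. SS_res = 15. SS_tot = 2441/6. R^2 = 1 - 15/(2441/6) = 2351/2441.

2351/2441


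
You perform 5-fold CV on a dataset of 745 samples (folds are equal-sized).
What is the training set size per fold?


Each validation fold has 745/5 = 149 samples. Training set = 745 - 149 = 596.

596


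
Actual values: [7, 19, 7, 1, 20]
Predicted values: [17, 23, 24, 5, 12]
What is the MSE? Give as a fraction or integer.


MSE = (1/5) * ((7-17)^2=100 + (19-23)^2=16 + (7-24)^2=289 + (1-5)^2=16 + (20-12)^2=64). Sum = 485. MSE = 97.

97


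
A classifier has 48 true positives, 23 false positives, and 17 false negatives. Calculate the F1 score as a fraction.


Precision = 48/71 = 48/71. Recall = 48/65 = 48/65. F1 = 2*P*R/(P+R) = 12/17.

12/17


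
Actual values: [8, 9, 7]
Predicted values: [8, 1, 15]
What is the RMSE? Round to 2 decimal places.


MSE = 42.6667. RMSE = sqrt(42.6667) = 6.53.

6.53


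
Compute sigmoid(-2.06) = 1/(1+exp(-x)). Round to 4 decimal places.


sigma(-2.06) = 1/(1+e^(2.06)) = 1/(1+7.845970) = 1/8.845970 = 0.1130.

0.1130


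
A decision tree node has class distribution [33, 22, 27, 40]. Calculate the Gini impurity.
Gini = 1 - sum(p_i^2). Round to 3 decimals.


Total = 122. Proportions: 33/122, 22/122, 27/122, 40/122. sum(p_i^2) = 0.2622. Gini = 1 - 0.2622 = 0.7378, which rounds to 0.738.

0.738


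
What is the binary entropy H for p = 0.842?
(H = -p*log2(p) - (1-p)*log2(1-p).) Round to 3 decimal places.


H = -0.842*log2(0.842) - 0.158*log2(0.158) = 0.630.

0.630


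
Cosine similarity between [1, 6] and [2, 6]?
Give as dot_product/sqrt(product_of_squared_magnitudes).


dot = 38. |a|^2 = 37, |b|^2 = 40. cos = 38/sqrt(1480).

38/sqrt(1480)


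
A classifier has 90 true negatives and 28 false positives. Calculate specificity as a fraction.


Specificity = TN / (TN + FP) = 90 / 118 = 45/59.

45/59


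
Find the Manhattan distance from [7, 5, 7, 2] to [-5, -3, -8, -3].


d = sum of absolute differences: |7--5|=12 + |5--3|=8 + |7--8|=15 + |2--3|=5 = 40.

40


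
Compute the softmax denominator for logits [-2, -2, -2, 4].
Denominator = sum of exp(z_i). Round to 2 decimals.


Denom = e^-2=0.1353 + e^-2=0.1353 + e^-2=0.1353 + e^4=54.5982. Sum = 55.0041, which rounds to 55.00.

55.00


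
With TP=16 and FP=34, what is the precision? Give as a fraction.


Precision = TP / (TP + FP) = 16 / 50 = 8/25.

8/25


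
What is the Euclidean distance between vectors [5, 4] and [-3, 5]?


d = sqrt(sum of squared differences). (5--3)^2=64, (4-5)^2=1. Sum = 65.

sqrt(65)


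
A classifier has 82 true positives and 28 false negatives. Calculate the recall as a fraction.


Recall = TP / (TP + FN) = 82 / 110 = 41/55.

41/55


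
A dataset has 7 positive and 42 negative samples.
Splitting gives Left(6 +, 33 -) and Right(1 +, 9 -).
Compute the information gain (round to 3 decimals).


H(parent) = 0.5917. H(left) = 0.6194, H(right) = 0.4690. Weighted = (39/49)*0.6194 + (10/49)*0.4690 = 0.5887. IG = 0.5917 - 0.5887 = 0.0030, which rounds to 0.003.

0.003


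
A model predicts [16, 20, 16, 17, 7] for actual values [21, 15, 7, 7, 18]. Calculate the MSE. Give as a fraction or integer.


MSE = (1/5) * ((21-16)^2=25 + (15-20)^2=25 + (7-16)^2=81 + (7-17)^2=100 + (18-7)^2=121). Sum = 352. MSE = 352/5.

352/5


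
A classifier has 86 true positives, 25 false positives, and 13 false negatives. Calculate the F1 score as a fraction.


Precision = 86/111 = 86/111. Recall = 86/99 = 86/99. F1 = 2*P*R/(P+R) = 86/105.

86/105


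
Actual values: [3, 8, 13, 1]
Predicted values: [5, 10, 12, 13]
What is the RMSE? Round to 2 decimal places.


MSE = 38.2500. RMSE = sqrt(38.2500) = 6.18.

6.18


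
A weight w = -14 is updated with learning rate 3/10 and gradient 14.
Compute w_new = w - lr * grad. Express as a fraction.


w_new = -14 - 3/10 * 14 = -14 - 21/5 = -91/5.

-91/5


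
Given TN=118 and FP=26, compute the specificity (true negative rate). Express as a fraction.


Specificity = TN / (TN + FP) = 118 / 144 = 59/72.

59/72


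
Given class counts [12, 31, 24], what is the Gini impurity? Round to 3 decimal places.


Total = 67. Proportions: 12/67, 31/67, 24/67. sum(p_i^2) = 0.3745. Gini = 1 - 0.3745 = 0.6255, which rounds to 0.626.

0.626


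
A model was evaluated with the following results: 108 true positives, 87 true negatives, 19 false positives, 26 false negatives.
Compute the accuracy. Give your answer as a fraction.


Accuracy = (TP + TN) / (TP + TN + FP + FN) = (108 + 87) / 240 = 13/16.

13/16


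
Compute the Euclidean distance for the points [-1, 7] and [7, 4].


d = sqrt(sum of squared differences). (-1-7)^2=64, (7-4)^2=9. Sum = 73.

sqrt(73)


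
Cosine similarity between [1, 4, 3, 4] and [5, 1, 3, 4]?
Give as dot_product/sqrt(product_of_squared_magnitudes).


dot = 34. |a|^2 = 42, |b|^2 = 51. cos = 34/sqrt(2142).

34/sqrt(2142)


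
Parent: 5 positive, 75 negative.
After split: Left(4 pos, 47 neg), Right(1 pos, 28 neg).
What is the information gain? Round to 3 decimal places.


H(parent) = 0.3373. H(left) = 0.3966, H(right) = 0.2164. Weighted = (51/80)*0.3966 + (29/80)*0.2164 = 0.3313. IG = 0.3373 - 0.3313 = 0.0060, which rounds to 0.006.

0.006


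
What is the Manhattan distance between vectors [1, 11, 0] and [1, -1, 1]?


d = sum of absolute differences: |1-1|=0 + |11--1|=12 + |0-1|=1 = 13.

13


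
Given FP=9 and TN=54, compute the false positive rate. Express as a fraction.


FPR = FP / (FP + TN) = 9 / 63 = 1/7.

1/7


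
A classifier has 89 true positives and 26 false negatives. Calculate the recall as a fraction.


Recall = TP / (TP + FN) = 89 / 115 = 89/115.

89/115


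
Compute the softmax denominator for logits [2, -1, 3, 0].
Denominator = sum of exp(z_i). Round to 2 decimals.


Denom = e^2=7.3891 + e^-1=0.3679 + e^3=20.0855 + e^0=1.0000. Sum = 28.8425, which rounds to 28.84.

28.84


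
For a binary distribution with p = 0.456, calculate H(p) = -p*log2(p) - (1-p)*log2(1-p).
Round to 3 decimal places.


H = -0.456*log2(0.456) - 0.544*log2(0.544) = 0.994.

0.994


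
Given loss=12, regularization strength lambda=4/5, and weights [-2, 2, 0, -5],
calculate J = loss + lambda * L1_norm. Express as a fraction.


L1 norm = sum(|w|) = 9. J = 12 + 4/5 * 9 = 96/5.

96/5


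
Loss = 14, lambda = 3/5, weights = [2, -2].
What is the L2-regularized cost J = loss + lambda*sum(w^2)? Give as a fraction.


L2 sq norm = sum(w^2) = 8. J = 14 + 3/5 * 8 = 94/5.

94/5


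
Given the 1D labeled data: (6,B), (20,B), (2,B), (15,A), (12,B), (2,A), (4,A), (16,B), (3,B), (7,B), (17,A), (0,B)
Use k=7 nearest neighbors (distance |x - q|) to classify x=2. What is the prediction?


Distances: |6-2|=4, |20-2|=18, |2-2|=0, |15-2|=13, |12-2|=10, |2-2|=0, |4-2|=2, |16-2|=14, |3-2|=1, |7-2|=5, |17-2|=15, |0-2|=2. 7 nearest: (2,A), (2,B), (3,B), (4,A), (0,B), (6,B), (7,B). Counts: {'A': 2, 'B': 5}. Majority class: B.

B


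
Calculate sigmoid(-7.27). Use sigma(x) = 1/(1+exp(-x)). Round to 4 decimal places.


sigma(-7.27) = 1/(1+e^(7.27)) = 1/(1+1436.550453) = 1/1437.550453 = 0.0007.

0.0007


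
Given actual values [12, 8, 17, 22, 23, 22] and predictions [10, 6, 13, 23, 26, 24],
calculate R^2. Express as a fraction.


Mean(y) = 52/3. SS_res = 38. SS_tot = 574/3. R^2 = 1 - 38/(574/3) = 230/287.

230/287


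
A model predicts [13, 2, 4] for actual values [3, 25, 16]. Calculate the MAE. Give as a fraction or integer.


MAE = (1/3) * (|3-13|=10 + |25-2|=23 + |16-4|=12). Sum = 45. MAE = 15.

15


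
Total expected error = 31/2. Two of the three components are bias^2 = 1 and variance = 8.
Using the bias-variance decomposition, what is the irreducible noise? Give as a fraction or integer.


Total error = bias^2 + variance + irreducible noise. So irreducible noise = 31/2 - 1 - 8 = 13/2.

13/2


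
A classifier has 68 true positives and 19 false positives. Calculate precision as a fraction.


Precision = TP / (TP + FP) = 68 / 87 = 68/87.

68/87


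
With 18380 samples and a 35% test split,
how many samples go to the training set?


Test set = 18380 * 35% = 6433. Training set = 18380 - 6433 = 11947.

11947


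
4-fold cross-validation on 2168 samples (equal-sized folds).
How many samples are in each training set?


Each validation fold has 2168/4 = 542 samples. Training set = 2168 - 542 = 1626.

1626


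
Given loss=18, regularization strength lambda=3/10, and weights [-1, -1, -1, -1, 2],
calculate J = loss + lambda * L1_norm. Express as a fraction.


L1 norm = sum(|w|) = 6. J = 18 + 3/10 * 6 = 99/5.

99/5


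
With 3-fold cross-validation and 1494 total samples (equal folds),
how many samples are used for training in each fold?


Each validation fold has 1494/3 = 498 samples. Training set = 1494 - 498 = 996.

996


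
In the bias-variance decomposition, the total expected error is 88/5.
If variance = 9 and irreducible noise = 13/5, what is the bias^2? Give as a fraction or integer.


Total error = bias^2 + variance + irreducible noise. So bias^2 = 88/5 - 9 - 13/5 = 6.

6


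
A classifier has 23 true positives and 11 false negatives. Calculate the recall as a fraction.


Recall = TP / (TP + FN) = 23 / 34 = 23/34.

23/34


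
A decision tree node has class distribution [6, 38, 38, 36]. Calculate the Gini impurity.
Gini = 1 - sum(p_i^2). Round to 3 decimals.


Total = 118. Proportions: 6/118, 38/118, 38/118, 36/118. sum(p_i^2) = 0.3031. Gini = 1 - 0.3031 = 0.6969, which rounds to 0.697.

0.697


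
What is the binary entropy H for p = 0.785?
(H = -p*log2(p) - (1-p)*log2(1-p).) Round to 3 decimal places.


H = -0.785*log2(0.785) - 0.215*log2(0.215) = 0.751.

0.751


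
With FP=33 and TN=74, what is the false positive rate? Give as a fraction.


FPR = FP / (FP + TN) = 33 / 107 = 33/107.

33/107


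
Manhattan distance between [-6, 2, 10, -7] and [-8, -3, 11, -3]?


d = sum of absolute differences: |-6--8|=2 + |2--3|=5 + |10-11|=1 + |-7--3|=4 = 12.

12


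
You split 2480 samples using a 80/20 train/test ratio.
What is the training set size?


Test set = 2480 * 20% = 496. Training set = 2480 - 496 = 1984.

1984


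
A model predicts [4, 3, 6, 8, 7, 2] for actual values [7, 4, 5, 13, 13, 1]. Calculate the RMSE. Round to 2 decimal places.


MSE = 12.1667. RMSE = sqrt(12.1667) = 3.49.

3.49


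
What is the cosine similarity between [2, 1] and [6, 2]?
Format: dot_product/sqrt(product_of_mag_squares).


dot = 14. |a|^2 = 5, |b|^2 = 40. cos = 14/sqrt(200).

14/sqrt(200)


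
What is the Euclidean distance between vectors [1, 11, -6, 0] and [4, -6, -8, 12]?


d = sqrt(sum of squared differences). (1-4)^2=9, (11--6)^2=289, (-6--8)^2=4, (0-12)^2=144. Sum = 446.

sqrt(446)


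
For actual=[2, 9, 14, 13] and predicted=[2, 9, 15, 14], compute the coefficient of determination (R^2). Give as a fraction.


Mean(y) = 19/2. SS_res = 2. SS_tot = 89. R^2 = 1 - 2/(89) = 87/89.

87/89


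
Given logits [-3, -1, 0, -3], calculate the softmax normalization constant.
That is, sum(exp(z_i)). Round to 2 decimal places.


Denom = e^-3=0.0498 + e^-1=0.3679 + e^0=1.0000 + e^-3=0.0498. Sum = 1.4675, which rounds to 1.47.

1.47


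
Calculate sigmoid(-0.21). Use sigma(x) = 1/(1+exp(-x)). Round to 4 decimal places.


sigma(-0.21) = 1/(1+e^(0.21)) = 1/(1+1.233678) = 1/2.233678 = 0.4477.

0.4477


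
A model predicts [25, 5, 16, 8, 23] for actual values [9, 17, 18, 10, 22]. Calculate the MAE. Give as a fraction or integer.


MAE = (1/5) * (|9-25|=16 + |17-5|=12 + |18-16|=2 + |10-8|=2 + |22-23|=1). Sum = 33. MAE = 33/5.

33/5


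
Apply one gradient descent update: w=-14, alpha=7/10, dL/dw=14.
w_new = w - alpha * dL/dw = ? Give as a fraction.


w_new = -14 - 7/10 * 14 = -14 - 49/5 = -119/5.

-119/5


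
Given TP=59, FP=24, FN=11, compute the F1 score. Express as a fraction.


Precision = 59/83 = 59/83. Recall = 59/70 = 59/70. F1 = 2*P*R/(P+R) = 118/153.

118/153


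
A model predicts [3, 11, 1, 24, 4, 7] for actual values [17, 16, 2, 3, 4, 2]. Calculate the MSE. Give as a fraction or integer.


MSE = (1/6) * ((17-3)^2=196 + (16-11)^2=25 + (2-1)^2=1 + (3-24)^2=441 + (4-4)^2=0 + (2-7)^2=25). Sum = 688. MSE = 344/3.

344/3


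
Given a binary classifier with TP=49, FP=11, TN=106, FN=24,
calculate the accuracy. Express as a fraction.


Accuracy = (TP + TN) / (TP + TN + FP + FN) = (49 + 106) / 190 = 31/38.

31/38


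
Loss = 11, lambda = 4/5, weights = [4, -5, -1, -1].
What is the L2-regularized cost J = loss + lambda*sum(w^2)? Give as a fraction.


L2 sq norm = sum(w^2) = 43. J = 11 + 4/5 * 43 = 227/5.

227/5


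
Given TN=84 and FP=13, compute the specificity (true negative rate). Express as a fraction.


Specificity = TN / (TN + FP) = 84 / 97 = 84/97.

84/97


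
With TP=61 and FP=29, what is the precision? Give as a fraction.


Precision = TP / (TP + FP) = 61 / 90 = 61/90.

61/90


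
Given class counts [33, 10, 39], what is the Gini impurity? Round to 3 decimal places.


Total = 82. Proportions: 33/82, 10/82, 39/82. sum(p_i^2) = 0.4030. Gini = 1 - 0.4030 = 0.5970, which rounds to 0.597.

0.597


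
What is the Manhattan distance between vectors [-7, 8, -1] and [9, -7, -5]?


d = sum of absolute differences: |-7-9|=16 + |8--7|=15 + |-1--5|=4 = 35.

35


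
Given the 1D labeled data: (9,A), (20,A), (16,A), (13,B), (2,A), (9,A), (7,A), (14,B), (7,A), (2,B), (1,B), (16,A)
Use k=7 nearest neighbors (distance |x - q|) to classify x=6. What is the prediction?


Distances: |9-6|=3, |20-6|=14, |16-6|=10, |13-6|=7, |2-6|=4, |9-6|=3, |7-6|=1, |14-6|=8, |7-6|=1, |2-6|=4, |1-6|=5, |16-6|=10. 7 nearest: (7,A), (7,A), (9,A), (9,A), (2,A), (2,B), (1,B). Counts: {'A': 5, 'B': 2}. Majority class: A.

A


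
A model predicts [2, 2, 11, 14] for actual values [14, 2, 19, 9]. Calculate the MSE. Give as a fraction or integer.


MSE = (1/4) * ((14-2)^2=144 + (2-2)^2=0 + (19-11)^2=64 + (9-14)^2=25). Sum = 233. MSE = 233/4.

233/4


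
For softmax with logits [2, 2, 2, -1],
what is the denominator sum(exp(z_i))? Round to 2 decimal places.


Denom = e^2=7.3891 + e^2=7.3891 + e^2=7.3891 + e^-1=0.3679. Sum = 22.5352, which rounds to 22.54.

22.54


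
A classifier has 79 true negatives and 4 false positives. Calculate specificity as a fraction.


Specificity = TN / (TN + FP) = 79 / 83 = 79/83.

79/83


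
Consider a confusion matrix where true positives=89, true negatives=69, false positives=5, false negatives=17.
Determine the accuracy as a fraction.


Accuracy = (TP + TN) / (TP + TN + FP + FN) = (89 + 69) / 180 = 79/90.

79/90


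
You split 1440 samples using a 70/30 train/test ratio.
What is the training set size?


Test set = 1440 * 30% = 432. Training set = 1440 - 432 = 1008.

1008


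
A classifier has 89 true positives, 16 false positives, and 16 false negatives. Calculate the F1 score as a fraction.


Precision = 89/105 = 89/105. Recall = 89/105 = 89/105. F1 = 2*P*R/(P+R) = 89/105.

89/105


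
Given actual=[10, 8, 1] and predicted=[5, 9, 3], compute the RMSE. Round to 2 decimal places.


MSE = 10.0000. RMSE = sqrt(10.0000) = 3.16.

3.16


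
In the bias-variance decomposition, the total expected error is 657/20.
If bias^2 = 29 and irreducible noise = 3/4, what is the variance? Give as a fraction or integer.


Total error = bias^2 + variance + irreducible noise. So variance = 657/20 - 29 - 3/4 = 31/10.

31/10


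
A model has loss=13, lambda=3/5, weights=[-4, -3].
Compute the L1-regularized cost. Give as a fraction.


L1 norm = sum(|w|) = 7. J = 13 + 3/5 * 7 = 86/5.

86/5


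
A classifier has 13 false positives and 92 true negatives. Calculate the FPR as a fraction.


FPR = FP / (FP + TN) = 13 / 105 = 13/105.

13/105


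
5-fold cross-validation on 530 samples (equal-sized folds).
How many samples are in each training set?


Each validation fold has 530/5 = 106 samples. Training set = 530 - 106 = 424.

424


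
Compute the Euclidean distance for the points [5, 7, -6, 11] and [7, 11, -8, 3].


d = sqrt(sum of squared differences). (5-7)^2=4, (7-11)^2=16, (-6--8)^2=4, (11-3)^2=64. Sum = 88.

sqrt(88)


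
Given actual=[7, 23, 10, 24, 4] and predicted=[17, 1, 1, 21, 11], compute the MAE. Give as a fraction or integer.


MAE = (1/5) * (|7-17|=10 + |23-1|=22 + |10-1|=9 + |24-21|=3 + |4-11|=7). Sum = 51. MAE = 51/5.

51/5


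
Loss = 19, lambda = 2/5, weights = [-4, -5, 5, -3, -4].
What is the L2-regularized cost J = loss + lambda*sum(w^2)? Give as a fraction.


L2 sq norm = sum(w^2) = 91. J = 19 + 2/5 * 91 = 277/5.

277/5


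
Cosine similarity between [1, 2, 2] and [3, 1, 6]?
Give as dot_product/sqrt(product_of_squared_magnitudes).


dot = 17. |a|^2 = 9, |b|^2 = 46. cos = 17/sqrt(414).

17/sqrt(414)


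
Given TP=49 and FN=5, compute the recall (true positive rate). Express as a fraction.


Recall = TP / (TP + FN) = 49 / 54 = 49/54.

49/54


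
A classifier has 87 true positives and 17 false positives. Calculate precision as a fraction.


Precision = TP / (TP + FP) = 87 / 104 = 87/104.

87/104


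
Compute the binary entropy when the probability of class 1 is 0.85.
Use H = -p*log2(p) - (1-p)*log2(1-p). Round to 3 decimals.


H = -0.85*log2(0.85) - 0.15*log2(0.15) = 0.610.

0.610


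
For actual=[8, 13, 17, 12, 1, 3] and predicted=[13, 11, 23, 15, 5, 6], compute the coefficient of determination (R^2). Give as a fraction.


Mean(y) = 9. SS_res = 99. SS_tot = 190. R^2 = 1 - 99/(190) = 91/190.

91/190


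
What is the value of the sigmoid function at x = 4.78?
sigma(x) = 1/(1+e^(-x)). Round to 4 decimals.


sigma(4.78) = 1/(1+e^(-4.78)) = 1/(1+0.008396) = 1/1.008396 = 0.9917.

0.9917


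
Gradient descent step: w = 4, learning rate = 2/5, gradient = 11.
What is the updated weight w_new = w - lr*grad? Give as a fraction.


w_new = 4 - 2/5 * 11 = 4 - 22/5 = -2/5.

-2/5


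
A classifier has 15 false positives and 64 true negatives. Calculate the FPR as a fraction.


FPR = FP / (FP + TN) = 15 / 79 = 15/79.

15/79


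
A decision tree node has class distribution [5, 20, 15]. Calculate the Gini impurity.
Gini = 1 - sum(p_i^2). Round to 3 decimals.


Total = 40. Proportions: 5/40, 20/40, 15/40. sum(p_i^2) = 0.4062. Gini = 1 - 0.4062 = 0.5938, which rounds to 0.594.

0.594


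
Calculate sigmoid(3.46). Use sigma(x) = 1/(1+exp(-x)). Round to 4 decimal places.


sigma(3.46) = 1/(1+e^(-3.46)) = 1/(1+0.031430) = 1/1.031430 = 0.9695.

0.9695


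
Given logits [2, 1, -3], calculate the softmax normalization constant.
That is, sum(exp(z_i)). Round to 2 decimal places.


Denom = e^2=7.3891 + e^1=2.7183 + e^-3=0.0498. Sum = 10.1572, which rounds to 10.16.

10.16


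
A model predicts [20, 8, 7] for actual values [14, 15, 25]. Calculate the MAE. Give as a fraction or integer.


MAE = (1/3) * (|14-20|=6 + |15-8|=7 + |25-7|=18). Sum = 31. MAE = 31/3.

31/3


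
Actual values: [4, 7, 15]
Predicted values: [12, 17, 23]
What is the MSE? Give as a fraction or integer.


MSE = (1/3) * ((4-12)^2=64 + (7-17)^2=100 + (15-23)^2=64). Sum = 228. MSE = 76.

76


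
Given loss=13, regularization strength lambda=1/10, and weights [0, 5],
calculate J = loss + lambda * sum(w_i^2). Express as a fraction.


L2 sq norm = sum(w^2) = 25. J = 13 + 1/10 * 25 = 31/2.

31/2


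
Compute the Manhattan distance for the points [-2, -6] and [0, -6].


d = sum of absolute differences: |-2-0|=2 + |-6--6|=0 = 2.

2


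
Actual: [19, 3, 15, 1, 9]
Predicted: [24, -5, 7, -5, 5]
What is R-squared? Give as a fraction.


Mean(y) = 47/5. SS_res = 205. SS_tot = 1176/5. R^2 = 1 - 205/(1176/5) = 151/1176.

151/1176


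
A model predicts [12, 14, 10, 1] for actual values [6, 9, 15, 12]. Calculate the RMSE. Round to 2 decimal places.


MSE = 51.7500. RMSE = sqrt(51.7500) = 7.19.

7.19


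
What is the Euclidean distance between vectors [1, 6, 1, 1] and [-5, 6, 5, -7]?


d = sqrt(sum of squared differences). (1--5)^2=36, (6-6)^2=0, (1-5)^2=16, (1--7)^2=64. Sum = 116.

sqrt(116)


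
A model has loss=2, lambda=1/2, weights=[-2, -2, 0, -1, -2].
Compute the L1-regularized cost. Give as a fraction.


L1 norm = sum(|w|) = 7. J = 2 + 1/2 * 7 = 11/2.

11/2


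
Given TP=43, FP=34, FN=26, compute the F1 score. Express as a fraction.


Precision = 43/77 = 43/77. Recall = 43/69 = 43/69. F1 = 2*P*R/(P+R) = 43/73.

43/73


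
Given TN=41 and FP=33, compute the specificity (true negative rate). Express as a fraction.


Specificity = TN / (TN + FP) = 41 / 74 = 41/74.

41/74


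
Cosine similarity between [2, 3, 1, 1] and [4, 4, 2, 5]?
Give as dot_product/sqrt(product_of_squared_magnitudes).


dot = 27. |a|^2 = 15, |b|^2 = 61. cos = 27/sqrt(915).

27/sqrt(915)


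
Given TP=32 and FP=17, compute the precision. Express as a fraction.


Precision = TP / (TP + FP) = 32 / 49 = 32/49.

32/49


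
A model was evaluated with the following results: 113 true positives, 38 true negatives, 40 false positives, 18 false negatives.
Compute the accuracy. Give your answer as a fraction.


Accuracy = (TP + TN) / (TP + TN + FP + FN) = (113 + 38) / 209 = 151/209.

151/209


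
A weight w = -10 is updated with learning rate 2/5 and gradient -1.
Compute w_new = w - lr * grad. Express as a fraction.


w_new = -10 - 2/5 * -1 = -10 - -2/5 = -48/5.

-48/5


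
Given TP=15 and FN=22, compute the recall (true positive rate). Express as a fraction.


Recall = TP / (TP + FN) = 15 / 37 = 15/37.

15/37


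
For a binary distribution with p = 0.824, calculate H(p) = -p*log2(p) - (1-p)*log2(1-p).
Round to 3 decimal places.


H = -0.824*log2(0.824) - 0.176*log2(0.176) = 0.671.

0.671


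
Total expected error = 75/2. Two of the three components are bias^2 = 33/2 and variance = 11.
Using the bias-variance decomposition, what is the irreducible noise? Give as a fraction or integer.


Total error = bias^2 + variance + irreducible noise. So irreducible noise = 75/2 - 33/2 - 11 = 10.

10


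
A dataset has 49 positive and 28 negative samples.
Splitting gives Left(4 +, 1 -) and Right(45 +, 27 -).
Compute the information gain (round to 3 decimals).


H(parent) = 0.9457. H(left) = 0.7219, H(right) = 0.9544. Weighted = (5/77)*0.7219 + (72/77)*0.9544 = 0.9393. IG = 0.9457 - 0.9393 = 0.0064, which rounds to 0.006.

0.006


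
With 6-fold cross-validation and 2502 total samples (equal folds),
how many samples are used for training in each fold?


Each validation fold has 2502/6 = 417 samples. Training set = 2502 - 417 = 2085.

2085


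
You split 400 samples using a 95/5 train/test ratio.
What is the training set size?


Test set = 400 * 5% = 20. Training set = 400 - 20 = 380.

380


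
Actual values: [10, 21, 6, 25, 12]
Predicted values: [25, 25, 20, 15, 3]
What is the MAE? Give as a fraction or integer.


MAE = (1/5) * (|10-25|=15 + |21-25|=4 + |6-20|=14 + |25-15|=10 + |12-3|=9). Sum = 52. MAE = 52/5.

52/5


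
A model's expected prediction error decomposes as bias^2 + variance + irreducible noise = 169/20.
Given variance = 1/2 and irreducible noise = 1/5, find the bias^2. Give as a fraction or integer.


Total error = bias^2 + variance + irreducible noise. So bias^2 = 169/20 - 1/2 - 1/5 = 31/4.

31/4


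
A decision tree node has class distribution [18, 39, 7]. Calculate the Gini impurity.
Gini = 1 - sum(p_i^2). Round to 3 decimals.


Total = 64. Proportions: 18/64, 39/64, 7/64. sum(p_i^2) = 0.4624. Gini = 1 - 0.4624 = 0.5376, which rounds to 0.538.

0.538


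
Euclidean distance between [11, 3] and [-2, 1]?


d = sqrt(sum of squared differences). (11--2)^2=169, (3-1)^2=4. Sum = 173.

sqrt(173)


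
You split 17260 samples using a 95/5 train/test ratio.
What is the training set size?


Test set = 17260 * 5% = 863. Training set = 17260 - 863 = 16397.

16397


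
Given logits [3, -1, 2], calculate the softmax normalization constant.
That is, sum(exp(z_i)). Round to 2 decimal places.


Denom = e^3=20.0855 + e^-1=0.3679 + e^2=7.3891. Sum = 27.8425, which rounds to 27.84.

27.84


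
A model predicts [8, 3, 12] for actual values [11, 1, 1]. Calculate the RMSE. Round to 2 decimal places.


MSE = 44.6667. RMSE = sqrt(44.6667) = 6.68.

6.68


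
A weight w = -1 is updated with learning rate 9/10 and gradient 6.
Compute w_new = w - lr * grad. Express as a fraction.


w_new = -1 - 9/10 * 6 = -1 - 27/5 = -32/5.

-32/5


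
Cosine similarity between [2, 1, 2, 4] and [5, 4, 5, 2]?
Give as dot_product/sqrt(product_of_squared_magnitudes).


dot = 32. |a|^2 = 25, |b|^2 = 70. cos = 32/sqrt(1750).

32/sqrt(1750)


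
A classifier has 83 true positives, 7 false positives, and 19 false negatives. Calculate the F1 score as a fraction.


Precision = 83/90 = 83/90. Recall = 83/102 = 83/102. F1 = 2*P*R/(P+R) = 83/96.

83/96


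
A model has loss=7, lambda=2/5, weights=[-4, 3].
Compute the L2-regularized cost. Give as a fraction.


L2 sq norm = sum(w^2) = 25. J = 7 + 2/5 * 25 = 17.

17


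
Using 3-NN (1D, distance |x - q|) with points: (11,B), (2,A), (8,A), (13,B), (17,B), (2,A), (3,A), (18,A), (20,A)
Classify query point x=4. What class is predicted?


Distances: |11-4|=7, |2-4|=2, |8-4|=4, |13-4|=9, |17-4|=13, |2-4|=2, |3-4|=1, |18-4|=14, |20-4|=16. 3 nearest: (3,A), (2,A), (2,A). Counts: {'A': 3}. Majority class: A.

A


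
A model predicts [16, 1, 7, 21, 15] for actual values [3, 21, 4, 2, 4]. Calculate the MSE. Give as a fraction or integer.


MSE = (1/5) * ((3-16)^2=169 + (21-1)^2=400 + (4-7)^2=9 + (2-21)^2=361 + (4-15)^2=121). Sum = 1060. MSE = 212.

212


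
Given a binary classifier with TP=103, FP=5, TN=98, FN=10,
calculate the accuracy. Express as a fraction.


Accuracy = (TP + TN) / (TP + TN + FP + FN) = (103 + 98) / 216 = 67/72.

67/72


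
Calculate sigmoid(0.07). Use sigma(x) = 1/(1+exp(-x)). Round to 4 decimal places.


sigma(0.07) = 1/(1+e^(-0.07)) = 1/(1+0.932394) = 1/1.932394 = 0.5175.

0.5175


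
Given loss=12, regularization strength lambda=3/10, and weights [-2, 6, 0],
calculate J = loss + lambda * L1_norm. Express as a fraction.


L1 norm = sum(|w|) = 8. J = 12 + 3/10 * 8 = 72/5.

72/5


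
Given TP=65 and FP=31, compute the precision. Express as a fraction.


Precision = TP / (TP + FP) = 65 / 96 = 65/96.

65/96


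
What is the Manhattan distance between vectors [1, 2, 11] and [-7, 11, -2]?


d = sum of absolute differences: |1--7|=8 + |2-11|=9 + |11--2|=13 = 30.

30


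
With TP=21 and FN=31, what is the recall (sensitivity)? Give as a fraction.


Recall = TP / (TP + FN) = 21 / 52 = 21/52.

21/52


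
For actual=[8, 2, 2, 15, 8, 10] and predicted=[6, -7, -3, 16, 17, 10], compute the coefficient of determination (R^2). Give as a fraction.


Mean(y) = 15/2. SS_res = 192. SS_tot = 247/2. R^2 = 1 - 192/(247/2) = -137/247.

-137/247


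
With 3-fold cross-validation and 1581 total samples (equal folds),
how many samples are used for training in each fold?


Each validation fold has 1581/3 = 527 samples. Training set = 1581 - 527 = 1054.

1054


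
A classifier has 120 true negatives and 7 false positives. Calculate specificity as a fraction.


Specificity = TN / (TN + FP) = 120 / 127 = 120/127.

120/127


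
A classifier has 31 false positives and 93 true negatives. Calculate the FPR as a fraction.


FPR = FP / (FP + TN) = 31 / 124 = 1/4.

1/4


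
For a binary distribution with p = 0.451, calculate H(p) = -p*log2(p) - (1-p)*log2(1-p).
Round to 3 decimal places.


H = -0.451*log2(0.451) - 0.549*log2(0.549) = 0.993.

0.993


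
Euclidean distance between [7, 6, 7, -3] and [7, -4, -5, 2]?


d = sqrt(sum of squared differences). (7-7)^2=0, (6--4)^2=100, (7--5)^2=144, (-3-2)^2=25. Sum = 269.

sqrt(269)


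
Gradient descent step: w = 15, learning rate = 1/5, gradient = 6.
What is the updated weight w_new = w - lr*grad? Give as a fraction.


w_new = 15 - 1/5 * 6 = 15 - 6/5 = 69/5.

69/5


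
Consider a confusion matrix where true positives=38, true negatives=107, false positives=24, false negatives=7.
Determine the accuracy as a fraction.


Accuracy = (TP + TN) / (TP + TN + FP + FN) = (38 + 107) / 176 = 145/176.

145/176


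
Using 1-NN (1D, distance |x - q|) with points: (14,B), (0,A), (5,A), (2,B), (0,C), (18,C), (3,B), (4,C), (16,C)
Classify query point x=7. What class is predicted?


Distances: |14-7|=7, |0-7|=7, |5-7|=2, |2-7|=5, |0-7|=7, |18-7|=11, |3-7|=4, |4-7|=3, |16-7|=9. 1 nearest: (5,A). Counts: {'A': 1}. Majority class: A.

A


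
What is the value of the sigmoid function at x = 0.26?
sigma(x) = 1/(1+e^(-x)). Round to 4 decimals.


sigma(0.26) = 1/(1+e^(-0.26)) = 1/(1+0.771052) = 1/1.771052 = 0.5646.

0.5646


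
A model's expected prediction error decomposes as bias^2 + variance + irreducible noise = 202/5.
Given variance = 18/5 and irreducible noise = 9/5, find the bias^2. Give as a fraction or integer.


Total error = bias^2 + variance + irreducible noise. So bias^2 = 202/5 - 18/5 - 9/5 = 35.

35


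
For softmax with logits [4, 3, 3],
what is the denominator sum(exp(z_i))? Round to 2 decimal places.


Denom = e^4=54.5982 + e^3=20.0855 + e^3=20.0855. Sum = 94.7692, which rounds to 94.77.

94.77


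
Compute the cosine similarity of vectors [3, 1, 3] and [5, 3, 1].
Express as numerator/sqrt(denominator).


dot = 21. |a|^2 = 19, |b|^2 = 35. cos = 21/sqrt(665).

21/sqrt(665)


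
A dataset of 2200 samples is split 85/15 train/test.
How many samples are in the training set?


Test set = 2200 * 15% = 330. Training set = 2200 - 330 = 1870.

1870


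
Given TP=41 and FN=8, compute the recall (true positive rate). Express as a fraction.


Recall = TP / (TP + FN) = 41 / 49 = 41/49.

41/49


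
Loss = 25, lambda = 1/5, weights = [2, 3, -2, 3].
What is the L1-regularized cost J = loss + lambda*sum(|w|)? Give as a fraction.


L1 norm = sum(|w|) = 10. J = 25 + 1/5 * 10 = 27.

27


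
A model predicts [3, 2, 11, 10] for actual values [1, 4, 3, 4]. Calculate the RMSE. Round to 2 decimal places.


MSE = 27.0000. RMSE = sqrt(27.0000) = 5.20.

5.20


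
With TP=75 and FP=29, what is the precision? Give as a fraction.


Precision = TP / (TP + FP) = 75 / 104 = 75/104.

75/104


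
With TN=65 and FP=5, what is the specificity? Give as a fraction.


Specificity = TN / (TN + FP) = 65 / 70 = 13/14.

13/14


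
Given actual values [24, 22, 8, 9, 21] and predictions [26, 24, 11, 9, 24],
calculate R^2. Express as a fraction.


Mean(y) = 84/5. SS_res = 26. SS_tot = 1174/5. R^2 = 1 - 26/(1174/5) = 522/587.

522/587


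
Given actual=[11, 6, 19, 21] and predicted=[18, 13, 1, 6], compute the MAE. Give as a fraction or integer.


MAE = (1/4) * (|11-18|=7 + |6-13|=7 + |19-1|=18 + |21-6|=15). Sum = 47. MAE = 47/4.

47/4


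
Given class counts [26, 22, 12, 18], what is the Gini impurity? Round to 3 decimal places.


Total = 78. Proportions: 26/78, 22/78, 12/78, 18/78. sum(p_i^2) = 0.2676. Gini = 1 - 0.2676 = 0.7324, which rounds to 0.732.

0.732


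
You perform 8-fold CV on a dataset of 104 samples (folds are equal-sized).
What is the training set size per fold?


Each validation fold has 104/8 = 13 samples. Training set = 104 - 13 = 91.

91


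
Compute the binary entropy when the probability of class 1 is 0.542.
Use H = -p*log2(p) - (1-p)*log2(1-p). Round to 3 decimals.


H = -0.542*log2(0.542) - 0.458*log2(0.458) = 0.995.

0.995


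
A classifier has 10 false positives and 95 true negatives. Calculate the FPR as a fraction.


FPR = FP / (FP + TN) = 10 / 105 = 2/21.

2/21


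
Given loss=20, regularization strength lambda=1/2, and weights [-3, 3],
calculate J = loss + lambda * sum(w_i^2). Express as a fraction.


L2 sq norm = sum(w^2) = 18. J = 20 + 1/2 * 18 = 29.

29


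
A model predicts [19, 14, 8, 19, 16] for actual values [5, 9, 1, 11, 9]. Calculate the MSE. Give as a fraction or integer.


MSE = (1/5) * ((5-19)^2=196 + (9-14)^2=25 + (1-8)^2=49 + (11-19)^2=64 + (9-16)^2=49). Sum = 383. MSE = 383/5.

383/5


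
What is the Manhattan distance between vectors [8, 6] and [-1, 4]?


d = sum of absolute differences: |8--1|=9 + |6-4|=2 = 11.

11


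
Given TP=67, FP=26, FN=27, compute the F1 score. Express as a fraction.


Precision = 67/93 = 67/93. Recall = 67/94 = 67/94. F1 = 2*P*R/(P+R) = 134/187.

134/187
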